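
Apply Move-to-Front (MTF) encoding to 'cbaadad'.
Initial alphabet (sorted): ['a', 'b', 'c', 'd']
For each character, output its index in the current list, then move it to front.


MTF encoding:
'c': index 2 in ['a', 'b', 'c', 'd'] -> ['c', 'a', 'b', 'd']
'b': index 2 in ['c', 'a', 'b', 'd'] -> ['b', 'c', 'a', 'd']
'a': index 2 in ['b', 'c', 'a', 'd'] -> ['a', 'b', 'c', 'd']
'a': index 0 in ['a', 'b', 'c', 'd'] -> ['a', 'b', 'c', 'd']
'd': index 3 in ['a', 'b', 'c', 'd'] -> ['d', 'a', 'b', 'c']
'a': index 1 in ['d', 'a', 'b', 'c'] -> ['a', 'd', 'b', 'c']
'd': index 1 in ['a', 'd', 'b', 'c'] -> ['d', 'a', 'b', 'c']


Output: [2, 2, 2, 0, 3, 1, 1]


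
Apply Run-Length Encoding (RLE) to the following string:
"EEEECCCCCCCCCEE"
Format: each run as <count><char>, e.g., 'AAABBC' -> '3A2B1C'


Scanning runs left to right:
  i=0: run of 'E' x 4 -> '4E'
  i=4: run of 'C' x 9 -> '9C'
  i=13: run of 'E' x 2 -> '2E'

RLE = 4E9C2E


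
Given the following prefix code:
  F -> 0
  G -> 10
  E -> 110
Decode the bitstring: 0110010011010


Decoding step by step:
Bits 0 -> F
Bits 110 -> E
Bits 0 -> F
Bits 10 -> G
Bits 0 -> F
Bits 110 -> E
Bits 10 -> G


Decoded message: FEFGFEG


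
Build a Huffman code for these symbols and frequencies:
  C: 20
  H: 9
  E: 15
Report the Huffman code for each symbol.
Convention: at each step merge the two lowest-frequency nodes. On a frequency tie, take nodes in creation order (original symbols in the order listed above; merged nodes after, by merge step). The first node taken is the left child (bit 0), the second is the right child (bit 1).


Huffman tree construction:
Step 1: Merge H(9) + E(15) = 24
Step 2: Merge C(20) + (H+E)(24) = 44
Read each symbol's code off the tree from the root (left child = 0, right child = 1).

Codes:
  C: 0 (length 1)
  H: 10 (length 2)
  E: 11 (length 2)
Average code length: 68/44 = 1.5455 bits/symbol


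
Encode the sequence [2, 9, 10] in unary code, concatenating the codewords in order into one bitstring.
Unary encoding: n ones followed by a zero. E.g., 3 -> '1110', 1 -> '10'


Encode each number as n ones followed by a terminating 0:
  2 -> 110 (3 bits)
  9 -> 1111111110 (10 bits)
  10 -> 11111111110 (11 bits)
Total length = 3 + 10 + 11 = 24 bits.

Unary([2, 9, 10]) = 110111111111011111111110 (24 bits)


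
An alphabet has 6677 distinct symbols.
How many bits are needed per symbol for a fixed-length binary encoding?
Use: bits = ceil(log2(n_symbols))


log2(6677) = 12.705
Bracket: 2^12 = 4096 < 6677 <= 2^13 = 8192
So ceil(log2(6677)) = 13

bits = ceil(log2(6677)) = ceil(12.705) = 13 bits


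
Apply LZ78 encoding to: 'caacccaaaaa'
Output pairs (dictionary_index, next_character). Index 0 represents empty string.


LZ78 encoding steps:
Dictionary: {0: ''}
Step 1: w='' (idx 0), next='c' -> output (0, 'c'), add 'c' as idx 1
Step 2: w='' (idx 0), next='a' -> output (0, 'a'), add 'a' as idx 2
Step 3: w='a' (idx 2), next='c' -> output (2, 'c'), add 'ac' as idx 3
Step 4: w='c' (idx 1), next='c' -> output (1, 'c'), add 'cc' as idx 4
Step 5: w='a' (idx 2), next='a' -> output (2, 'a'), add 'aa' as idx 5
Step 6: w='aa' (idx 5), next='a' -> output (5, 'a'), add 'aaa' as idx 6


Encoded: [(0, 'c'), (0, 'a'), (2, 'c'), (1, 'c'), (2, 'a'), (5, 'a')]


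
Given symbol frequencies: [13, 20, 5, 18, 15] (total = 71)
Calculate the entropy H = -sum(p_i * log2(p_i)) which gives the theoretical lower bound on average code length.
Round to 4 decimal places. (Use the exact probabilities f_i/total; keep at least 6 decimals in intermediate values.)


Per-symbol terms -p_i * log2(p_i) with p_i = f_i/71:
  p = 13/71 = 0.183099: log2(p) = -2.449307, -p*log2(p) = 0.448465
  p = 20/71 = 0.281690: log2(p) = -1.827819, -p*log2(p) = 0.514879
  p = 5/71 = 0.070423: log2(p) = -3.827819, -p*log2(p) = 0.269565
  p = 18/71 = 0.253521: log2(p) = -1.979822, -p*log2(p) = 0.501927
  p = 15/71 = 0.211268: log2(p) = -2.242857, -p*log2(p) = 0.473843
H = 0.448465 + 0.514879 + 0.269565 + 0.501927 + 0.473843 = 2.208679

H = 2.2087 bits/symbol


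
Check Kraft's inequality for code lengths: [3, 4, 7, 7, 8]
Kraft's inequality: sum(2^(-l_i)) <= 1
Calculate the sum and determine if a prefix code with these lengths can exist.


Sum = 2^(-3) + 2^(-4) + 2^(-7) + 2^(-7) + 2^(-8)
    = 0.125 + 0.0625 + 0.0078125 + 0.0078125 + 0.00390625
    = 53/256 = 0.20703125
Since 0.20703125 <= 1, Kraft's inequality IS satisfied.
A prefix code with these lengths CAN exist.

Kraft sum = 0.20703125. Satisfied.


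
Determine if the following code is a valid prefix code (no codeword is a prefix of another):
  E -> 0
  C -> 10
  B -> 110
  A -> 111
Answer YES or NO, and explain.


Checking each pair (does one codeword prefix another?):
  E='0' vs C='10': no prefix
  E='0' vs B='110': no prefix
  E='0' vs A='111': no prefix
  C='10' vs E='0': no prefix
  C='10' vs B='110': no prefix
  C='10' vs A='111': no prefix
  B='110' vs E='0': no prefix
  B='110' vs C='10': no prefix
  B='110' vs A='111': no prefix
  A='111' vs E='0': no prefix
  A='111' vs C='10': no prefix
  A='111' vs B='110': no prefix
No violation found over all pairs.

YES -- this is a valid prefix code. No codeword is a prefix of any other codeword.


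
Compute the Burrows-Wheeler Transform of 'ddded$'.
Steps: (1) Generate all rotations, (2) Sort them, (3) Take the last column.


Rotations (sorted):
  0: $ddded -> last char: d
  1: d$ddde -> last char: e
  2: ddded$ -> last char: $
  3: dded$d -> last char: d
  4: ded$dd -> last char: d
  5: ed$ddd -> last char: d


BWT = de$ddd


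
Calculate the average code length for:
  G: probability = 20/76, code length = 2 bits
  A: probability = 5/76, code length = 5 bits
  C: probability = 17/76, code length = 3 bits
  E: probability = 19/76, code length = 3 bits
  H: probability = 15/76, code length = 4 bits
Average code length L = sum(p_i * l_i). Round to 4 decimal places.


Weighted contributions p_i * l_i:
  G: (20/76) * 2 = 40/76
  A: (5/76) * 5 = 25/76
  C: (17/76) * 3 = 51/76
  E: (19/76) * 3 = 57/76
  H: (15/76) * 4 = 60/76
Sum = (40 + 25 + 51 + 57 + 60)/76 = 233/76

L = 233/76 = 3.0658 bits/symbol


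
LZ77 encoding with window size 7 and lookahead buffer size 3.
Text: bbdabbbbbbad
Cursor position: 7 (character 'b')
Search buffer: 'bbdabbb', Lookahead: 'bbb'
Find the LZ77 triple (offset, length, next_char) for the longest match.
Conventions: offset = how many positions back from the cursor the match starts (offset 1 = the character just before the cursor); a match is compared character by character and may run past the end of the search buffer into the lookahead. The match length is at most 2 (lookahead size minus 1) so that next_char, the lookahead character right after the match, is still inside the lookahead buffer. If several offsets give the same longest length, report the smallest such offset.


Try each offset into the search buffer:
  offset=1 (pos 6, char 'b'): match length 2
  offset=2 (pos 5, char 'b'): match length 2
  offset=3 (pos 4, char 'b'): match length 2
  offset=4 (pos 3, char 'a'): match length 0
  offset=5 (pos 2, char 'd'): match length 0
  offset=6 (pos 1, char 'b'): match length 1
  offset=7 (pos 0, char 'b'): match length 2
Longest match has length 2, found at offsets 1, 2, 3, 7; take the smallest, offset 1.
next_char = character at position 7 + 2 = 9 -> 'b'

Best match: offset=1, length=2 (matching 'bb' starting at position 6)
LZ77 triple: (1, 2, 'b')


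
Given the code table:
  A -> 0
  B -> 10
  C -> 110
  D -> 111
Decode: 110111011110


Decoding:
110 -> C
111 -> D
0 -> A
111 -> D
10 -> B


Result: CDADB


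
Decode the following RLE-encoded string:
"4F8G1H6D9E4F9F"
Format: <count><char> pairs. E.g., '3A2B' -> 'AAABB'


Expanding each <count><char> pair:
  4F -> 'FFFF'
  8G -> 'GGGGGGGG'
  1H -> 'H'
  6D -> 'DDDDDD'
  9E -> 'EEEEEEEEE'
  4F -> 'FFFF'
  9F -> 'FFFFFFFFF'

Decoded = FFFFGGGGGGGGHDDDDDDEEEEEEEEEFFFFFFFFFFFFF


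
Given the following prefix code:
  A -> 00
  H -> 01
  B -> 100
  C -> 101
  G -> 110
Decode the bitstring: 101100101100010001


Decoding step by step:
Bits 101 -> C
Bits 100 -> B
Bits 101 -> C
Bits 100 -> B
Bits 01 -> H
Bits 00 -> A
Bits 01 -> H


Decoded message: CBCBHAH


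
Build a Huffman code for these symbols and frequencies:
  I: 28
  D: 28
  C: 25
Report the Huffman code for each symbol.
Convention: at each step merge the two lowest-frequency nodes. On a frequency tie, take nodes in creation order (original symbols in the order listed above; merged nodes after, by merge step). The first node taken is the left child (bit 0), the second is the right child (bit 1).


Huffman tree construction:
Step 1: Merge C(25) + I(28) = 53
Step 2: Merge D(28) + (C+I)(53) = 81
Read each symbol's code off the tree from the root (left child = 0, right child = 1).

Codes:
  I: 11 (length 2)
  D: 0 (length 1)
  C: 10 (length 2)
Average code length: 134/81 = 1.6543 bits/symbol


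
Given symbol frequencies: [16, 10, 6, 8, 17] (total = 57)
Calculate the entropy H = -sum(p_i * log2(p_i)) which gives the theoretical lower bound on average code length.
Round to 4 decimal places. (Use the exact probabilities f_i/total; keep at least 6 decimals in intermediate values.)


Per-symbol terms -p_i * log2(p_i) with p_i = f_i/57:
  p = 16/57 = 0.280702: log2(p) = -1.832890, -p*log2(p) = 0.514495
  p = 10/57 = 0.175439: log2(p) = -2.510962, -p*log2(p) = 0.440520
  p = 6/57 = 0.105263: log2(p) = -3.247928, -p*log2(p) = 0.341887
  p = 8/57 = 0.140351: log2(p) = -2.832890, -p*log2(p) = 0.397599
  p = 17/57 = 0.298246: log2(p) = -1.745427, -p*log2(p) = 0.520566
H = 0.514495 + 0.440520 + 0.341887 + 0.397599 + 0.520566 = 2.215067

H = 2.2151 bits/symbol


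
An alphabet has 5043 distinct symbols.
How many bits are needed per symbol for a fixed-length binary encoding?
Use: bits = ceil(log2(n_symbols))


log2(5043) = 12.3001
Bracket: 2^12 = 4096 < 5043 <= 2^13 = 8192
So ceil(log2(5043)) = 13

bits = ceil(log2(5043)) = ceil(12.3001) = 13 bits


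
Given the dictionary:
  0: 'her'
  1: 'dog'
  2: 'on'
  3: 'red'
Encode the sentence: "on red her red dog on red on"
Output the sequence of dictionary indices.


Look up each word in the dictionary:
  'on' -> 2
  'red' -> 3
  'her' -> 0
  'red' -> 3
  'dog' -> 1
  'on' -> 2
  'red' -> 3
  'on' -> 2

Encoded: [2, 3, 0, 3, 1, 2, 3, 2]


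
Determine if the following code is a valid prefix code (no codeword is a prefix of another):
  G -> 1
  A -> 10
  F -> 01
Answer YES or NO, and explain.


Checking each pair (does one codeword prefix another?):
  G='1' vs A='10': prefix -- VIOLATION

NO -- this is NOT a valid prefix code. G (1) is a prefix of A (10).


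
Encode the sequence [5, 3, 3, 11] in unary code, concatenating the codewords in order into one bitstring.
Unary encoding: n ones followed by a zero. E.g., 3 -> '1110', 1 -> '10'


Encode each number as n ones followed by a terminating 0:
  5 -> 111110 (6 bits)
  3 -> 1110 (4 bits)
  3 -> 1110 (4 bits)
  11 -> 111111111110 (12 bits)
Total length = 6 + 4 + 4 + 12 = 26 bits.

Unary([5, 3, 3, 11]) = 11111011101110111111111110 (26 bits)


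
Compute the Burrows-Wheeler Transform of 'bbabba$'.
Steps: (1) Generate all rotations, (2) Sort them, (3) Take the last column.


Rotations (sorted):
  0: $bbabba -> last char: a
  1: a$bbabb -> last char: b
  2: abba$bb -> last char: b
  3: ba$bbab -> last char: b
  4: babba$b -> last char: b
  5: bba$bba -> last char: a
  6: bbabba$ -> last char: $


BWT = abbbba$


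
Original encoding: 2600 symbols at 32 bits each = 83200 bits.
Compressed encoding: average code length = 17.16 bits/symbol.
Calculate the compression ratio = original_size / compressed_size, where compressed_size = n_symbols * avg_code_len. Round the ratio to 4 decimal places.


original_size = n_symbols * orig_bits = 2600 * 32 = 83200 bits
compressed_size = n_symbols * avg_code_len = 2600 * 17.16 = 44616.0 bits
ratio = original_size / compressed_size = 83200 / 44616.0 = 1.8648

Compression ratio = 1.8648


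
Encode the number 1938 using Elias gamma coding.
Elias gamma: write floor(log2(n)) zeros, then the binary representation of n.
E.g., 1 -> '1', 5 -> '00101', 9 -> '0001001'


num_bits = floor(log2(1938)) + 1 = 11
leading_zeros = num_bits - 1 = 10
binary(1938) = 11110010010

Elias gamma(1938) = '0000000000' + '11110010010' = 000000000011110010010 (21 bits)


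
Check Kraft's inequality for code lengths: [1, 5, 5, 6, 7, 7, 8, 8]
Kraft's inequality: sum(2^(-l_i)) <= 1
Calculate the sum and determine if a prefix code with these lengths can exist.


Sum = 2^(-1) + 2^(-5) + 2^(-5) + 2^(-6) + 2^(-7) + 2^(-7) + 2^(-8) + 2^(-8)
    = 0.5 + 0.03125 + 0.03125 + 0.015625 + 0.0078125 + 0.0078125 + 0.00390625 + 0.00390625
    = 154/256 = 0.6015625
Since 0.6015625 <= 1, Kraft's inequality IS satisfied.
A prefix code with these lengths CAN exist.

Kraft sum = 0.6015625. Satisfied.


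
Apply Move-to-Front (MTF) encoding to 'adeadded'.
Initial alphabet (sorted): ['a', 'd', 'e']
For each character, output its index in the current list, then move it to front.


MTF encoding:
'a': index 0 in ['a', 'd', 'e'] -> ['a', 'd', 'e']
'd': index 1 in ['a', 'd', 'e'] -> ['d', 'a', 'e']
'e': index 2 in ['d', 'a', 'e'] -> ['e', 'd', 'a']
'a': index 2 in ['e', 'd', 'a'] -> ['a', 'e', 'd']
'd': index 2 in ['a', 'e', 'd'] -> ['d', 'a', 'e']
'd': index 0 in ['d', 'a', 'e'] -> ['d', 'a', 'e']
'e': index 2 in ['d', 'a', 'e'] -> ['e', 'd', 'a']
'd': index 1 in ['e', 'd', 'a'] -> ['d', 'e', 'a']


Output: [0, 1, 2, 2, 2, 0, 2, 1]


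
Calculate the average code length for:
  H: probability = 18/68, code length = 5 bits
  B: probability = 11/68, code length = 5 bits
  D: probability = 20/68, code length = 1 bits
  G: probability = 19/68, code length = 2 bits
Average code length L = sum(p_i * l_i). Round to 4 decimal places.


Weighted contributions p_i * l_i:
  H: (18/68) * 5 = 90/68
  B: (11/68) * 5 = 55/68
  D: (20/68) * 1 = 20/68
  G: (19/68) * 2 = 38/68
Sum = (90 + 55 + 20 + 38)/68 = 203/68

L = 203/68 = 2.9853 bits/symbol


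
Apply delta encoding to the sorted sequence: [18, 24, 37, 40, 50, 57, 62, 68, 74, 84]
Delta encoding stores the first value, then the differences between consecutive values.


First value: 18
Deltas:
  24 - 18 = 6
  37 - 24 = 13
  40 - 37 = 3
  50 - 40 = 10
  57 - 50 = 7
  62 - 57 = 5
  68 - 62 = 6
  74 - 68 = 6
  84 - 74 = 10


Delta encoded: [18, 6, 13, 3, 10, 7, 5, 6, 6, 10]


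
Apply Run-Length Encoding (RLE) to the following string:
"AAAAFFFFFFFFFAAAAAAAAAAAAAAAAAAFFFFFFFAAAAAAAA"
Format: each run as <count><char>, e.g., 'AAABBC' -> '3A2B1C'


Scanning runs left to right:
  i=0: run of 'A' x 4 -> '4A'
  i=4: run of 'F' x 9 -> '9F'
  i=13: run of 'A' x 18 -> '18A'
  i=31: run of 'F' x 7 -> '7F'
  i=38: run of 'A' x 8 -> '8A'

RLE = 4A9F18A7F8A


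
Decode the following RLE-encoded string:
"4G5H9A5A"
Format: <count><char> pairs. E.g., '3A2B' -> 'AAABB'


Expanding each <count><char> pair:
  4G -> 'GGGG'
  5H -> 'HHHHH'
  9A -> 'AAAAAAAAA'
  5A -> 'AAAAA'

Decoded = GGGGHHHHHAAAAAAAAAAAAAA


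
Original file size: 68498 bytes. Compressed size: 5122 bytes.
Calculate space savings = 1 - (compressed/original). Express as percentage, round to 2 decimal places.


ratio = compressed/original = 5122/68498 = 0.074776
savings = 1 - ratio = 1 - 0.074776 = 0.925224
as a percentage: 0.925224 * 100 = 92.52%

Space savings = 1 - 5122/68498 = 92.52%


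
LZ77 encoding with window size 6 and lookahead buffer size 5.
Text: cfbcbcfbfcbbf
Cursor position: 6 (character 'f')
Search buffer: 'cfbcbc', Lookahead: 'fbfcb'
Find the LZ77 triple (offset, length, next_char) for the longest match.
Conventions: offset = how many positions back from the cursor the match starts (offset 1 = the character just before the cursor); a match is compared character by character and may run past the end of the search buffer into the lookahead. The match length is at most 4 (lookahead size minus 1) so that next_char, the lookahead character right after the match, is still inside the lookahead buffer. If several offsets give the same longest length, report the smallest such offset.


Try each offset into the search buffer:
  offset=1 (pos 5, char 'c'): match length 0
  offset=2 (pos 4, char 'b'): match length 0
  offset=3 (pos 3, char 'c'): match length 0
  offset=4 (pos 2, char 'b'): match length 0
  offset=5 (pos 1, char 'f'): match length 2
  offset=6 (pos 0, char 'c'): match length 0
Longest match has length 2 at offset 5.
next_char = character at position 6 + 2 = 8 -> 'f'

Best match: offset=5, length=2 (matching 'fb' starting at position 1)
LZ77 triple: (5, 2, 'f')


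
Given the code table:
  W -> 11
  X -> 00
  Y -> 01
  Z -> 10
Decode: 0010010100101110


Decoding:
00 -> X
10 -> Z
01 -> Y
01 -> Y
00 -> X
10 -> Z
11 -> W
10 -> Z


Result: XZYYXZWZ


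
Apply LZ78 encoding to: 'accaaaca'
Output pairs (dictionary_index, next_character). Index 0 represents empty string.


LZ78 encoding steps:
Dictionary: {0: ''}
Step 1: w='' (idx 0), next='a' -> output (0, 'a'), add 'a' as idx 1
Step 2: w='' (idx 0), next='c' -> output (0, 'c'), add 'c' as idx 2
Step 3: w='c' (idx 2), next='a' -> output (2, 'a'), add 'ca' as idx 3
Step 4: w='a' (idx 1), next='a' -> output (1, 'a'), add 'aa' as idx 4
Step 5: w='ca' (idx 3), end of input -> output (3, '')


Encoded: [(0, 'a'), (0, 'c'), (2, 'a'), (1, 'a'), (3, '')]


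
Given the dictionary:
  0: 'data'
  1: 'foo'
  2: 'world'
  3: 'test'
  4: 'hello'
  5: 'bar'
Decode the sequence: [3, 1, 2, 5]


Look up each index in the dictionary:
  3 -> 'test'
  1 -> 'foo'
  2 -> 'world'
  5 -> 'bar'

Decoded: "test foo world bar"


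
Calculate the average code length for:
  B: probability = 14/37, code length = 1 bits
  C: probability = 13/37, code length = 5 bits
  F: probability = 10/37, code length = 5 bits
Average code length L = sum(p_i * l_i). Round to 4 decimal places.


Weighted contributions p_i * l_i:
  B: (14/37) * 1 = 14/37
  C: (13/37) * 5 = 65/37
  F: (10/37) * 5 = 50/37
Sum = (14 + 65 + 50)/37 = 129/37

L = 129/37 = 3.4865 bits/symbol


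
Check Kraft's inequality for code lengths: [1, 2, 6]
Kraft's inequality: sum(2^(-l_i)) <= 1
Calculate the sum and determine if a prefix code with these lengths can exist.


Sum = 2^(-1) + 2^(-2) + 2^(-6)
    = 0.5 + 0.25 + 0.015625
    = 49/64 = 0.765625
Since 0.765625 <= 1, Kraft's inequality IS satisfied.
A prefix code with these lengths CAN exist.

Kraft sum = 0.765625. Satisfied.


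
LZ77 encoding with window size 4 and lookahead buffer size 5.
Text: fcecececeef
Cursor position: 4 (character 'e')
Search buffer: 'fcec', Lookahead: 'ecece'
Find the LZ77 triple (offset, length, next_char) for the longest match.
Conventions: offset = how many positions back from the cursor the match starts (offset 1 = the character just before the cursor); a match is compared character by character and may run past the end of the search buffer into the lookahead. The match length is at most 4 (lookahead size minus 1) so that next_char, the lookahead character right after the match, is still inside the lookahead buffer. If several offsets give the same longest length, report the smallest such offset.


Try each offset into the search buffer:
  offset=1 (pos 3, char 'c'): match length 0
  offset=2 (pos 2, char 'e'): match length 4
  offset=3 (pos 1, char 'c'): match length 0
  offset=4 (pos 0, char 'f'): match length 0
Longest match has length 4 at offset 2.
next_char = character at position 4 + 4 = 8 -> 'e'

Best match: offset=2, length=4 (matching 'ecec' starting at position 2)
LZ77 triple: (2, 4, 'e')


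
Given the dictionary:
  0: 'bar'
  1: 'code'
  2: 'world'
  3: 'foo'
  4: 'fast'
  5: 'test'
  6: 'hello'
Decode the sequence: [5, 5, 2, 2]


Look up each index in the dictionary:
  5 -> 'test'
  5 -> 'test'
  2 -> 'world'
  2 -> 'world'

Decoded: "test test world world"


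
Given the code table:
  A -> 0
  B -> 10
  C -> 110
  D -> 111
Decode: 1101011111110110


Decoding:
110 -> C
10 -> B
111 -> D
111 -> D
10 -> B
110 -> C


Result: CBDDBC


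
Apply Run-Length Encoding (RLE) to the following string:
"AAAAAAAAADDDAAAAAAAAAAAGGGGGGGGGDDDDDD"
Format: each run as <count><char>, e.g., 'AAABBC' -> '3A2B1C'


Scanning runs left to right:
  i=0: run of 'A' x 9 -> '9A'
  i=9: run of 'D' x 3 -> '3D'
  i=12: run of 'A' x 11 -> '11A'
  i=23: run of 'G' x 9 -> '9G'
  i=32: run of 'D' x 6 -> '6D'

RLE = 9A3D11A9G6D


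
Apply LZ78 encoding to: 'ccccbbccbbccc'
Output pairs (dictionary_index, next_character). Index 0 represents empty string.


LZ78 encoding steps:
Dictionary: {0: ''}
Step 1: w='' (idx 0), next='c' -> output (0, 'c'), add 'c' as idx 1
Step 2: w='c' (idx 1), next='c' -> output (1, 'c'), add 'cc' as idx 2
Step 3: w='c' (idx 1), next='b' -> output (1, 'b'), add 'cb' as idx 3
Step 4: w='' (idx 0), next='b' -> output (0, 'b'), add 'b' as idx 4
Step 5: w='cc' (idx 2), next='b' -> output (2, 'b'), add 'ccb' as idx 5
Step 6: w='b' (idx 4), next='c' -> output (4, 'c'), add 'bc' as idx 6
Step 7: w='cc' (idx 2), end of input -> output (2, '')


Encoded: [(0, 'c'), (1, 'c'), (1, 'b'), (0, 'b'), (2, 'b'), (4, 'c'), (2, '')]


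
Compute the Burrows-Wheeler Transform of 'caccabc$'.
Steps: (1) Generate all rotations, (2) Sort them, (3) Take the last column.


Rotations (sorted):
  0: $caccabc -> last char: c
  1: abc$cacc -> last char: c
  2: accabc$c -> last char: c
  3: bc$cacca -> last char: a
  4: c$caccab -> last char: b
  5: cabc$cac -> last char: c
  6: caccabc$ -> last char: $
  7: ccabc$ca -> last char: a


BWT = cccabc$a


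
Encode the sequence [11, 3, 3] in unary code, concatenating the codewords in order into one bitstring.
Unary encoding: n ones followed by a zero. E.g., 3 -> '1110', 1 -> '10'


Encode each number as n ones followed by a terminating 0:
  11 -> 111111111110 (12 bits)
  3 -> 1110 (4 bits)
  3 -> 1110 (4 bits)
Total length = 12 + 4 + 4 = 20 bits.

Unary([11, 3, 3]) = 11111111111011101110 (20 bits)


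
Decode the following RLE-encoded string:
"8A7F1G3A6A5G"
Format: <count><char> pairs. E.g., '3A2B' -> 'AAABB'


Expanding each <count><char> pair:
  8A -> 'AAAAAAAA'
  7F -> 'FFFFFFF'
  1G -> 'G'
  3A -> 'AAA'
  6A -> 'AAAAAA'
  5G -> 'GGGGG'

Decoded = AAAAAAAAFFFFFFFGAAAAAAAAAGGGGG


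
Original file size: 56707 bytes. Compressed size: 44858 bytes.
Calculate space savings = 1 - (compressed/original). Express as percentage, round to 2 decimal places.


ratio = compressed/original = 44858/56707 = 0.791049
savings = 1 - ratio = 1 - 0.791049 = 0.208951
as a percentage: 0.208951 * 100 = 20.9%

Space savings = 1 - 44858/56707 = 20.9%


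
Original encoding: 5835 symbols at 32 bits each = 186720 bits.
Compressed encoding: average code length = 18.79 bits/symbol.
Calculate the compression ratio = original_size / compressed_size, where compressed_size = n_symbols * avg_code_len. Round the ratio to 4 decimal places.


original_size = n_symbols * orig_bits = 5835 * 32 = 186720 bits
compressed_size = n_symbols * avg_code_len = 5835 * 18.79 = 109639.65 bits
ratio = original_size / compressed_size = 186720 / 109639.65 = 1.703

Compression ratio = 1.703


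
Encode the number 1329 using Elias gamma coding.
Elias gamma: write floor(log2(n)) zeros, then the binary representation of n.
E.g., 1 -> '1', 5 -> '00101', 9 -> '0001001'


num_bits = floor(log2(1329)) + 1 = 11
leading_zeros = num_bits - 1 = 10
binary(1329) = 10100110001

Elias gamma(1329) = '0000000000' + '10100110001' = 000000000010100110001 (21 bits)


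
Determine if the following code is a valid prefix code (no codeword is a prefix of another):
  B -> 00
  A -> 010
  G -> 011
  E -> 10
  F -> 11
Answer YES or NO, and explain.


Checking each pair (does one codeword prefix another?):
  B='00' vs A='010': no prefix
  B='00' vs G='011': no prefix
  B='00' vs E='10': no prefix
  B='00' vs F='11': no prefix
  A='010' vs B='00': no prefix
  A='010' vs G='011': no prefix
  A='010' vs E='10': no prefix
  A='010' vs F='11': no prefix
  G='011' vs B='00': no prefix
  G='011' vs A='010': no prefix
  G='011' vs E='10': no prefix
  G='011' vs F='11': no prefix
  E='10' vs B='00': no prefix
  E='10' vs A='010': no prefix
  E='10' vs G='011': no prefix
  E='10' vs F='11': no prefix
  F='11' vs B='00': no prefix
  F='11' vs A='010': no prefix
  F='11' vs G='011': no prefix
  F='11' vs E='10': no prefix
No violation found over all pairs.

YES -- this is a valid prefix code. No codeword is a prefix of any other codeword.


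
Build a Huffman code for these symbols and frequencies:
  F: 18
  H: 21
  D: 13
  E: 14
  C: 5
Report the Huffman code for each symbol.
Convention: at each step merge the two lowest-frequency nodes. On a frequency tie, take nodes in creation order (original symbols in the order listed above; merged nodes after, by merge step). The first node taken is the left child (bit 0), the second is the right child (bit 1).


Huffman tree construction:
Step 1: Merge C(5) + D(13) = 18
Step 2: Merge E(14) + F(18) = 32
Step 3: Merge (C+D)(18) + H(21) = 39
Step 4: Merge (E+F)(32) + ((C+D)+H)(39) = 71
Read each symbol's code off the tree from the root (left child = 0, right child = 1).

Codes:
  F: 01 (length 2)
  H: 11 (length 2)
  D: 101 (length 3)
  E: 00 (length 2)
  C: 100 (length 3)
Average code length: 160/71 = 2.2535 bits/symbol


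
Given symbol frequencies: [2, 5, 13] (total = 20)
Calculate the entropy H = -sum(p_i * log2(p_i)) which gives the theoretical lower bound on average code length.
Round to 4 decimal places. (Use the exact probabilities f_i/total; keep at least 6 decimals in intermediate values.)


Per-symbol terms -p_i * log2(p_i) with p_i = f_i/20:
  p = 2/20 = 0.100000: log2(p) = -3.321928, -p*log2(p) = 0.332193
  p = 5/20 = 0.250000: log2(p) = -2.000000, -p*log2(p) = 0.500000
  p = 13/20 = 0.650000: log2(p) = -0.621488, -p*log2(p) = 0.403967
H = 0.332193 + 0.500000 + 0.403967 = 1.236160

H = 1.2362 bits/symbol


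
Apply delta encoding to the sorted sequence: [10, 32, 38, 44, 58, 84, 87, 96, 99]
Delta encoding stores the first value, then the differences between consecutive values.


First value: 10
Deltas:
  32 - 10 = 22
  38 - 32 = 6
  44 - 38 = 6
  58 - 44 = 14
  84 - 58 = 26
  87 - 84 = 3
  96 - 87 = 9
  99 - 96 = 3


Delta encoded: [10, 22, 6, 6, 14, 26, 3, 9, 3]


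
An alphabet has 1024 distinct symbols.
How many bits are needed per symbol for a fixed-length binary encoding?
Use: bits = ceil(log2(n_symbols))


log2(1024) = 10.0
Bracket: 2^9 = 512 < 1024 <= 2^10 = 1024
So ceil(log2(1024)) = 10

bits = ceil(log2(1024)) = ceil(10.0) = 10 bits


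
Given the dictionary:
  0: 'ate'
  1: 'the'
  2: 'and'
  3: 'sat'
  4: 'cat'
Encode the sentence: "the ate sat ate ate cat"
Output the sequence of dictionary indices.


Look up each word in the dictionary:
  'the' -> 1
  'ate' -> 0
  'sat' -> 3
  'ate' -> 0
  'ate' -> 0
  'cat' -> 4

Encoded: [1, 0, 3, 0, 0, 4]


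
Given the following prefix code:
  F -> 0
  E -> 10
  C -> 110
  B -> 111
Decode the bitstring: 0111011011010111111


Decoding step by step:
Bits 0 -> F
Bits 111 -> B
Bits 0 -> F
Bits 110 -> C
Bits 110 -> C
Bits 10 -> E
Bits 111 -> B
Bits 111 -> B


Decoded message: FBFCCEBB


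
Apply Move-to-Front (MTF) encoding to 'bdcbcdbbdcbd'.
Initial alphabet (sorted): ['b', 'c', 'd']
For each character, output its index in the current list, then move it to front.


MTF encoding:
'b': index 0 in ['b', 'c', 'd'] -> ['b', 'c', 'd']
'd': index 2 in ['b', 'c', 'd'] -> ['d', 'b', 'c']
'c': index 2 in ['d', 'b', 'c'] -> ['c', 'd', 'b']
'b': index 2 in ['c', 'd', 'b'] -> ['b', 'c', 'd']
'c': index 1 in ['b', 'c', 'd'] -> ['c', 'b', 'd']
'd': index 2 in ['c', 'b', 'd'] -> ['d', 'c', 'b']
'b': index 2 in ['d', 'c', 'b'] -> ['b', 'd', 'c']
'b': index 0 in ['b', 'd', 'c'] -> ['b', 'd', 'c']
'd': index 1 in ['b', 'd', 'c'] -> ['d', 'b', 'c']
'c': index 2 in ['d', 'b', 'c'] -> ['c', 'd', 'b']
'b': index 2 in ['c', 'd', 'b'] -> ['b', 'c', 'd']
'd': index 2 in ['b', 'c', 'd'] -> ['d', 'b', 'c']


Output: [0, 2, 2, 2, 1, 2, 2, 0, 1, 2, 2, 2]


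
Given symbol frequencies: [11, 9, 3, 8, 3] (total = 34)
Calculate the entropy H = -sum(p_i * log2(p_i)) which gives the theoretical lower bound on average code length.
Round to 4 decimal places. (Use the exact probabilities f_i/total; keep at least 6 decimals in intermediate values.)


Per-symbol terms -p_i * log2(p_i) with p_i = f_i/34:
  p = 11/34 = 0.323529: log2(p) = -1.628031, -p*log2(p) = 0.526716
  p = 9/34 = 0.264706: log2(p) = -1.917538, -p*log2(p) = 0.507584
  p = 3/34 = 0.088235: log2(p) = -3.502500, -p*log2(p) = 0.309044
  p = 8/34 = 0.235294: log2(p) = -2.087463, -p*log2(p) = 0.491168
  p = 3/34 = 0.088235: log2(p) = -3.502500, -p*log2(p) = 0.309044
H = 0.526716 + 0.507584 + 0.309044 + 0.491168 + 0.309044 = 2.143556

H = 2.1436 bits/symbol


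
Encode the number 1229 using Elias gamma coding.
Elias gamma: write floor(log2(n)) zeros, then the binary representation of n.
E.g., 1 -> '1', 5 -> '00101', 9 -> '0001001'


num_bits = floor(log2(1229)) + 1 = 11
leading_zeros = num_bits - 1 = 10
binary(1229) = 10011001101

Elias gamma(1229) = '0000000000' + '10011001101' = 000000000010011001101 (21 bits)


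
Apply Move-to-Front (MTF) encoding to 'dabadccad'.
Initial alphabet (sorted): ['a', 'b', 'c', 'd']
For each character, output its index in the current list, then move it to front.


MTF encoding:
'd': index 3 in ['a', 'b', 'c', 'd'] -> ['d', 'a', 'b', 'c']
'a': index 1 in ['d', 'a', 'b', 'c'] -> ['a', 'd', 'b', 'c']
'b': index 2 in ['a', 'd', 'b', 'c'] -> ['b', 'a', 'd', 'c']
'a': index 1 in ['b', 'a', 'd', 'c'] -> ['a', 'b', 'd', 'c']
'd': index 2 in ['a', 'b', 'd', 'c'] -> ['d', 'a', 'b', 'c']
'c': index 3 in ['d', 'a', 'b', 'c'] -> ['c', 'd', 'a', 'b']
'c': index 0 in ['c', 'd', 'a', 'b'] -> ['c', 'd', 'a', 'b']
'a': index 2 in ['c', 'd', 'a', 'b'] -> ['a', 'c', 'd', 'b']
'd': index 2 in ['a', 'c', 'd', 'b'] -> ['d', 'a', 'c', 'b']


Output: [3, 1, 2, 1, 2, 3, 0, 2, 2]


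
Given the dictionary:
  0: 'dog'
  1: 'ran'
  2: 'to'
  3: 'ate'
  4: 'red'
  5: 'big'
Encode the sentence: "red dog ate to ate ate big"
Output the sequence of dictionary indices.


Look up each word in the dictionary:
  'red' -> 4
  'dog' -> 0
  'ate' -> 3
  'to' -> 2
  'ate' -> 3
  'ate' -> 3
  'big' -> 5

Encoded: [4, 0, 3, 2, 3, 3, 5]


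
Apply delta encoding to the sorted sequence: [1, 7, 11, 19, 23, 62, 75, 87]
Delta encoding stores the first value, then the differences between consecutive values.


First value: 1
Deltas:
  7 - 1 = 6
  11 - 7 = 4
  19 - 11 = 8
  23 - 19 = 4
  62 - 23 = 39
  75 - 62 = 13
  87 - 75 = 12


Delta encoded: [1, 6, 4, 8, 4, 39, 13, 12]


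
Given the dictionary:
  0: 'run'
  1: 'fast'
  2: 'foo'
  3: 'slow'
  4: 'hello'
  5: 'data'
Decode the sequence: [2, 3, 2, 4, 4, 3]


Look up each index in the dictionary:
  2 -> 'foo'
  3 -> 'slow'
  2 -> 'foo'
  4 -> 'hello'
  4 -> 'hello'
  3 -> 'slow'

Decoded: "foo slow foo hello hello slow"


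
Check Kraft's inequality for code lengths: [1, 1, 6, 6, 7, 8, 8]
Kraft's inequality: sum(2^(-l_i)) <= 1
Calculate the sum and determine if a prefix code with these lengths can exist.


Sum = 2^(-1) + 2^(-1) + 2^(-6) + 2^(-6) + 2^(-7) + 2^(-8) + 2^(-8)
    = 0.5 + 0.5 + 0.015625 + 0.015625 + 0.0078125 + 0.00390625 + 0.00390625
    = 268/256 = 1.046875
Since 1.046875 > 1, Kraft's inequality is NOT satisfied.
A prefix code with these lengths CANNOT exist.

Kraft sum = 1.046875. Not satisfied.


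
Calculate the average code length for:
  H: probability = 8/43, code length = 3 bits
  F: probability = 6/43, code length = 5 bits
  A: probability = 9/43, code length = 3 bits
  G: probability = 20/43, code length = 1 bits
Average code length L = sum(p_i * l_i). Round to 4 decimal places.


Weighted contributions p_i * l_i:
  H: (8/43) * 3 = 24/43
  F: (6/43) * 5 = 30/43
  A: (9/43) * 3 = 27/43
  G: (20/43) * 1 = 20/43
Sum = (24 + 30 + 27 + 20)/43 = 101/43

L = 101/43 = 2.3488 bits/symbol


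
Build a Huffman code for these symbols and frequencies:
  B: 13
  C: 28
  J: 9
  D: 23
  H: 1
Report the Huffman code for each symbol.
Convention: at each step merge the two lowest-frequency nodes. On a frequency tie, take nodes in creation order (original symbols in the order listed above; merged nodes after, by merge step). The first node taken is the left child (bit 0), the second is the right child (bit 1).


Huffman tree construction:
Step 1: Merge H(1) + J(9) = 10
Step 2: Merge (H+J)(10) + B(13) = 23
Step 3: Merge D(23) + ((H+J)+B)(23) = 46
Step 4: Merge C(28) + (D+((H+J)+B))(46) = 74
Read each symbol's code off the tree from the root (left child = 0, right child = 1).

Codes:
  B: 111 (length 3)
  C: 0 (length 1)
  J: 1101 (length 4)
  D: 10 (length 2)
  H: 1100 (length 4)
Average code length: 153/74 = 2.0676 bits/symbol


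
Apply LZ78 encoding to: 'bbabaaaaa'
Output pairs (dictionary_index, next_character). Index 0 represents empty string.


LZ78 encoding steps:
Dictionary: {0: ''}
Step 1: w='' (idx 0), next='b' -> output (0, 'b'), add 'b' as idx 1
Step 2: w='b' (idx 1), next='a' -> output (1, 'a'), add 'ba' as idx 2
Step 3: w='ba' (idx 2), next='a' -> output (2, 'a'), add 'baa' as idx 3
Step 4: w='' (idx 0), next='a' -> output (0, 'a'), add 'a' as idx 4
Step 5: w='a' (idx 4), next='a' -> output (4, 'a'), add 'aa' as idx 5


Encoded: [(0, 'b'), (1, 'a'), (2, 'a'), (0, 'a'), (4, 'a')]


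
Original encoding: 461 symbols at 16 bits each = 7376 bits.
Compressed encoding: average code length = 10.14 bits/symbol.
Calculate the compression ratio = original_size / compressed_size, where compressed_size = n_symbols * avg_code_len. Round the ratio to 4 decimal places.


original_size = n_symbols * orig_bits = 461 * 16 = 7376 bits
compressed_size = n_symbols * avg_code_len = 461 * 10.14 = 4674.54 bits
ratio = original_size / compressed_size = 7376 / 4674.54 = 1.5779

Compression ratio = 1.5779


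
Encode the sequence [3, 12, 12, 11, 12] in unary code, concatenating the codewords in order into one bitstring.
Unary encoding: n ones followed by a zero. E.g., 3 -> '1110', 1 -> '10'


Encode each number as n ones followed by a terminating 0:
  3 -> 1110 (4 bits)
  12 -> 1111111111110 (13 bits)
  12 -> 1111111111110 (13 bits)
  11 -> 111111111110 (12 bits)
  12 -> 1111111111110 (13 bits)
Total length = 4 + 13 + 13 + 12 + 13 = 55 bits.

Unary([3, 12, 12, 11, 12]) = 1110111111111111011111111111101111111111101111111111110 (55 bits)


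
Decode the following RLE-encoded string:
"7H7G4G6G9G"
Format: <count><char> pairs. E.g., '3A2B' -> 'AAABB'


Expanding each <count><char> pair:
  7H -> 'HHHHHHH'
  7G -> 'GGGGGGG'
  4G -> 'GGGG'
  6G -> 'GGGGGG'
  9G -> 'GGGGGGGGG'

Decoded = HHHHHHHGGGGGGGGGGGGGGGGGGGGGGGGGG


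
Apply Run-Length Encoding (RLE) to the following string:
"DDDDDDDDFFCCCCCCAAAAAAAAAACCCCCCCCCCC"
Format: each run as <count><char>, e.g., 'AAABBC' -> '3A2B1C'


Scanning runs left to right:
  i=0: run of 'D' x 8 -> '8D'
  i=8: run of 'F' x 2 -> '2F'
  i=10: run of 'C' x 6 -> '6C'
  i=16: run of 'A' x 10 -> '10A'
  i=26: run of 'C' x 11 -> '11C'

RLE = 8D2F6C10A11C


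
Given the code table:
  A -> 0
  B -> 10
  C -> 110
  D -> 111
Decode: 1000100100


Decoding:
10 -> B
0 -> A
0 -> A
10 -> B
0 -> A
10 -> B
0 -> A


Result: BAABABA


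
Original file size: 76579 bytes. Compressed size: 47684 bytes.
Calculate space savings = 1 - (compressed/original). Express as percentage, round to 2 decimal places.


ratio = compressed/original = 47684/76579 = 0.622677
savings = 1 - ratio = 1 - 0.622677 = 0.377323
as a percentage: 0.377323 * 100 = 37.73%

Space savings = 1 - 47684/76579 = 37.73%


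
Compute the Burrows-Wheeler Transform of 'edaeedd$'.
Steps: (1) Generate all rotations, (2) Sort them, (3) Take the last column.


Rotations (sorted):
  0: $edaeedd -> last char: d
  1: aeedd$ed -> last char: d
  2: d$edaeed -> last char: d
  3: daeedd$e -> last char: e
  4: dd$edaee -> last char: e
  5: edaeedd$ -> last char: $
  6: edd$edae -> last char: e
  7: eedd$eda -> last char: a


BWT = dddee$ea


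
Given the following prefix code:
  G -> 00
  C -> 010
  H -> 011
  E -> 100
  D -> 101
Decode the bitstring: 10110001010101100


Decoding step by step:
Bits 101 -> D
Bits 100 -> E
Bits 010 -> C
Bits 101 -> D
Bits 011 -> H
Bits 00 -> G


Decoded message: DECDHG


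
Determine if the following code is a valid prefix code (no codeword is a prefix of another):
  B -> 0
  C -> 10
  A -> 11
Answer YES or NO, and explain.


Checking each pair (does one codeword prefix another?):
  B='0' vs C='10': no prefix
  B='0' vs A='11': no prefix
  C='10' vs B='0': no prefix
  C='10' vs A='11': no prefix
  A='11' vs B='0': no prefix
  A='11' vs C='10': no prefix
No violation found over all pairs.

YES -- this is a valid prefix code. No codeword is a prefix of any other codeword.


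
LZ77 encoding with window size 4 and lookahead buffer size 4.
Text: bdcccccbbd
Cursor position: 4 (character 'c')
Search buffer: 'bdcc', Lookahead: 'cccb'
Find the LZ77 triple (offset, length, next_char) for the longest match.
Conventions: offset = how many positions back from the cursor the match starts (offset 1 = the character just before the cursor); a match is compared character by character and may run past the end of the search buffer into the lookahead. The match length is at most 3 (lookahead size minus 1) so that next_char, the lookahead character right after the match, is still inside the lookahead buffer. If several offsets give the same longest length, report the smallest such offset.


Try each offset into the search buffer:
  offset=1 (pos 3, char 'c'): match length 3
  offset=2 (pos 2, char 'c'): match length 3
  offset=3 (pos 1, char 'd'): match length 0
  offset=4 (pos 0, char 'b'): match length 0
Longest match has length 3, found at offsets 1, 2; take the smallest, offset 1.
next_char = character at position 4 + 3 = 7 -> 'b'

Best match: offset=1, length=3 (matching 'ccc' starting at position 3)
LZ77 triple: (1, 3, 'b')


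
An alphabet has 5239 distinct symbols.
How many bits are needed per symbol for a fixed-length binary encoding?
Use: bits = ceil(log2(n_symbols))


log2(5239) = 12.3551
Bracket: 2^12 = 4096 < 5239 <= 2^13 = 8192
So ceil(log2(5239)) = 13

bits = ceil(log2(5239)) = ceil(12.3551) = 13 bits


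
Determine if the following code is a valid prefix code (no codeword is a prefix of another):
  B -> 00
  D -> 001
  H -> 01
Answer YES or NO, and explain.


Checking each pair (does one codeword prefix another?):
  B='00' vs D='001': prefix -- VIOLATION

NO -- this is NOT a valid prefix code. B (00) is a prefix of D (001).


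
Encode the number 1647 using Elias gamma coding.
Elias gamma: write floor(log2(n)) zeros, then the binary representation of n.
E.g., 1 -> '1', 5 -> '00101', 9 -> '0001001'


num_bits = floor(log2(1647)) + 1 = 11
leading_zeros = num_bits - 1 = 10
binary(1647) = 11001101111

Elias gamma(1647) = '0000000000' + '11001101111' = 000000000011001101111 (21 bits)


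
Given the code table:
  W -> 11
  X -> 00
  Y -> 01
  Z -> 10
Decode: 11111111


Decoding:
11 -> W
11 -> W
11 -> W
11 -> W


Result: WWWW


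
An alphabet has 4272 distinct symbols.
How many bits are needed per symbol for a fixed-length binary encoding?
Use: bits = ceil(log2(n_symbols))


log2(4272) = 12.0607
Bracket: 2^12 = 4096 < 4272 <= 2^13 = 8192
So ceil(log2(4272)) = 13

bits = ceil(log2(4272)) = ceil(12.0607) = 13 bits


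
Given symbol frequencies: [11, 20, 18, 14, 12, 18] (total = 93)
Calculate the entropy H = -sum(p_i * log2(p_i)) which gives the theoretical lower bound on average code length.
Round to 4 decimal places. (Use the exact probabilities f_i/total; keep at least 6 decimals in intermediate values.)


Per-symbol terms -p_i * log2(p_i) with p_i = f_i/93:
  p = 11/93 = 0.118280: log2(p) = -3.079727, -p*log2(p) = 0.364269
  p = 20/93 = 0.215054: log2(p) = -2.217231, -p*log2(p) = 0.476824
  p = 18/93 = 0.193548: log2(p) = -2.369234, -p*log2(p) = 0.458561
  p = 14/93 = 0.150538: log2(p) = -2.731804, -p*log2(p) = 0.411239
  p = 12/93 = 0.129032: log2(p) = -2.954196, -p*log2(p) = 0.381187
  p = 18/93 = 0.193548: log2(p) = -2.369234, -p*log2(p) = 0.458561
H = 0.364269 + 0.476824 + 0.458561 + 0.411239 + 0.381187 + 0.458561 = 2.550641

H = 2.5506 bits/symbol
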